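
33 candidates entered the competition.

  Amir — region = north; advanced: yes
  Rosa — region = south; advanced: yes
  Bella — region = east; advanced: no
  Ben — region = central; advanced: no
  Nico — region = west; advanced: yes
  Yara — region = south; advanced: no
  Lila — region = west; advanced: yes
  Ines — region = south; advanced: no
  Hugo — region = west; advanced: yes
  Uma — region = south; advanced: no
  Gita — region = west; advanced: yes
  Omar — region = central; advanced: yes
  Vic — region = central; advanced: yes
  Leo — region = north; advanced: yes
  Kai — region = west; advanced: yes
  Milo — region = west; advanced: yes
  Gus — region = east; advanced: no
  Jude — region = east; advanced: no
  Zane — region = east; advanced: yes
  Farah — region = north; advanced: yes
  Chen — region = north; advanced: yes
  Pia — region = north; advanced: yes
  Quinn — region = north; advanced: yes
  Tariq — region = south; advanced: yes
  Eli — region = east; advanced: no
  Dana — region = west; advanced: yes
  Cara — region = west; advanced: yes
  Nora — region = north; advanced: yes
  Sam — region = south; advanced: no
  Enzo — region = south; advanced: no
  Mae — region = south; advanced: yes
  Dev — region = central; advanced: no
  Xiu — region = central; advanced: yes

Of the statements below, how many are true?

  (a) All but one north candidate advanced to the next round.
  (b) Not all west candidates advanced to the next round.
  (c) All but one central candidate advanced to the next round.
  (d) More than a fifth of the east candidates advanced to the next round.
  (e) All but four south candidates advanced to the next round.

0

(a) north: |A| = 7, |A ∩ B| = 7; needs |A ∖ B| = 1 — false.
(b) west: |A| = 8, |A ∩ B| = 8; needs A ⊄ B (|A ∖ B| ≥ 1) — false.
(c) central: |A| = 5, |A ∩ B| = 3; needs |A ∖ B| = 1 — false.
(d) east: |A| = 5, |A ∩ B| = 1; needs |A ∩ B| / |A| > 1/5 — false.
(e) south: |A| = 8, |A ∩ B| = 3; needs |A ∖ B| = 4 — false.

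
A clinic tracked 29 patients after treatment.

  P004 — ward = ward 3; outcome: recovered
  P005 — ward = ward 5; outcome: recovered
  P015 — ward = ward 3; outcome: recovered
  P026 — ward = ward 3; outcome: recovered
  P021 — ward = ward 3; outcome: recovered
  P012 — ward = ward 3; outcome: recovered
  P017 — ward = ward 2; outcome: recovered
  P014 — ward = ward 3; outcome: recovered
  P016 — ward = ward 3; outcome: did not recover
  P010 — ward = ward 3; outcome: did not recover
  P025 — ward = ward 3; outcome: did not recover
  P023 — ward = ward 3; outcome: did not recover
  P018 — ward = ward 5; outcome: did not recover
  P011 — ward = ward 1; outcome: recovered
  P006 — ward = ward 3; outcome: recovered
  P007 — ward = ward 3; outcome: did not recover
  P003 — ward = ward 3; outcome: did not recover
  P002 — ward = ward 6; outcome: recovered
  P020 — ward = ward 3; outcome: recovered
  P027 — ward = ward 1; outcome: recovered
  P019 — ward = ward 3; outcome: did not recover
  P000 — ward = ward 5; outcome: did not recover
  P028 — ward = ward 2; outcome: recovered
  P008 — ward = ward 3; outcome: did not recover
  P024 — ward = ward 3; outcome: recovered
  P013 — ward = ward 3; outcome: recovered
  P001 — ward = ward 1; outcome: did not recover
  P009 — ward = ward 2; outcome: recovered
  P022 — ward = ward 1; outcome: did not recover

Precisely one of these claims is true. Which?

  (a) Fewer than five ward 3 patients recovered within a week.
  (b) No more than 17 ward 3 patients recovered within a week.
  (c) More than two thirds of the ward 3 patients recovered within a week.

|A| = 18, |A ∩ B| = 10, |A ∖ B| = 8.
(a) requires |A ∩ B| < 5: false.
(b) requires |A ∩ B| ≤ 17: true.
(c) requires |A ∩ B| / |A| > 2/3: false.

(b)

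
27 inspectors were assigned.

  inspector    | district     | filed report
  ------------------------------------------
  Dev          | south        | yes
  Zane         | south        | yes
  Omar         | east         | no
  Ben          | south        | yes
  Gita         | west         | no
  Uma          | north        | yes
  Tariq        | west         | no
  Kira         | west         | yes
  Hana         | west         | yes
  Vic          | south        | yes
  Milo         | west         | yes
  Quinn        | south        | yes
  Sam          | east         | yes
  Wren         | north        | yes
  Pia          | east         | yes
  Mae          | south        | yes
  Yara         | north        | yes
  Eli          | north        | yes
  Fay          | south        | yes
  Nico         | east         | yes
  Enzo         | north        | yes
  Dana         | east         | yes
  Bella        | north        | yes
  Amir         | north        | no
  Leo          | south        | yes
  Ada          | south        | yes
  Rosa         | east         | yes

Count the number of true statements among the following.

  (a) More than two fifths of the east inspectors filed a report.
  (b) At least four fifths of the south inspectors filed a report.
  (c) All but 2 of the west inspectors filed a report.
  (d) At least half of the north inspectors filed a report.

4

(a) east: |A| = 6, |A ∩ B| = 5; needs |A ∩ B| / |A| > 2/5 — true.
(b) south: |A| = 9, |A ∩ B| = 9; needs |A ∩ B| / |A| ≥ 4/5 — true.
(c) west: |A| = 5, |A ∩ B| = 3; needs |A ∖ B| = 2 — true.
(d) north: |A| = 7, |A ∩ B| = 6; needs |A ∩ B| ≥ |A ∖ B| — true.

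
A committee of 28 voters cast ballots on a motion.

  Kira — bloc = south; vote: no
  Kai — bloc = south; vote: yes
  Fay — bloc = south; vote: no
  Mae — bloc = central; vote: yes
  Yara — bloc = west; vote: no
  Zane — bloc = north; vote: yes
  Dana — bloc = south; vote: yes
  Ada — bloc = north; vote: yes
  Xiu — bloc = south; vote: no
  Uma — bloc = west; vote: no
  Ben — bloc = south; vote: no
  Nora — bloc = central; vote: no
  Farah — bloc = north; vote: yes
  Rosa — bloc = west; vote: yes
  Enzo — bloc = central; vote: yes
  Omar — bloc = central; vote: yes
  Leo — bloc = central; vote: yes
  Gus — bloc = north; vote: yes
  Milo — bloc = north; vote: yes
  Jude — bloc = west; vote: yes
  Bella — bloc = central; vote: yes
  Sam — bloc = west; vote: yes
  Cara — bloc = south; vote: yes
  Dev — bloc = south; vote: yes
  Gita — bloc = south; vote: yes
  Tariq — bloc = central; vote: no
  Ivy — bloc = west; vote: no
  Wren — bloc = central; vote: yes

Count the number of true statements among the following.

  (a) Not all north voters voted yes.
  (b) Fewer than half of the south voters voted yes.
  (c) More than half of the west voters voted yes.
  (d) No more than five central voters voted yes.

(a) north: |A| = 5, |A ∩ B| = 5; needs A ⊄ B (|A ∖ B| ≥ 1) — false.
(b) south: |A| = 9, |A ∩ B| = 5; needs |A ∩ B| < |A ∖ B| — false.
(c) west: |A| = 6, |A ∩ B| = 3; needs |A ∩ B| > |A ∖ B| — false.
(d) central: |A| = 8, |A ∩ B| = 6; needs |A ∩ B| ≤ 5 — false.

0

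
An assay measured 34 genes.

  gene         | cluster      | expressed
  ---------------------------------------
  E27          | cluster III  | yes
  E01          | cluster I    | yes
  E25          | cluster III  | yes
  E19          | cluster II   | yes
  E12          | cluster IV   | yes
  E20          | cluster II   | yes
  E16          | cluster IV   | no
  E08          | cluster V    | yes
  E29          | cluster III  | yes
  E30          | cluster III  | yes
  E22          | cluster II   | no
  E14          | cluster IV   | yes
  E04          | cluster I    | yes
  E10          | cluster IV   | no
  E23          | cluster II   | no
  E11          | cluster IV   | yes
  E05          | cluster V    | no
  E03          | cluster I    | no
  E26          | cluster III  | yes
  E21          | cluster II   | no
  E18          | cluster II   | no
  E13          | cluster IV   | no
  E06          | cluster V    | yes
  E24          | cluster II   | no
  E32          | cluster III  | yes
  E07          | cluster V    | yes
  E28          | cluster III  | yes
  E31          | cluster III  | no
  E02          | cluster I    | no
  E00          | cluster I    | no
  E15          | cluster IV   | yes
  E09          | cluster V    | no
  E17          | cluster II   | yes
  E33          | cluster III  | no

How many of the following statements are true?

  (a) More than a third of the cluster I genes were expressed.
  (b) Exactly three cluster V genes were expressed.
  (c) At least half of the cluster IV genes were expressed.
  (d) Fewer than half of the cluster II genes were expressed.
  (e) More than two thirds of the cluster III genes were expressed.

(a) cluster I: |A| = 5, |A ∩ B| = 2; needs |A ∩ B| / |A| > 1/3 — true.
(b) cluster V: |A| = 5, |A ∩ B| = 3; needs |A ∩ B| = 3 — true.
(c) cluster IV: |A| = 7, |A ∩ B| = 4; needs |A ∩ B| ≥ |A ∖ B| — true.
(d) cluster II: |A| = 8, |A ∩ B| = 3; needs |A ∩ B| < |A ∖ B| — true.
(e) cluster III: |A| = 9, |A ∩ B| = 7; needs |A ∩ B| / |A| > 2/3 — true.

5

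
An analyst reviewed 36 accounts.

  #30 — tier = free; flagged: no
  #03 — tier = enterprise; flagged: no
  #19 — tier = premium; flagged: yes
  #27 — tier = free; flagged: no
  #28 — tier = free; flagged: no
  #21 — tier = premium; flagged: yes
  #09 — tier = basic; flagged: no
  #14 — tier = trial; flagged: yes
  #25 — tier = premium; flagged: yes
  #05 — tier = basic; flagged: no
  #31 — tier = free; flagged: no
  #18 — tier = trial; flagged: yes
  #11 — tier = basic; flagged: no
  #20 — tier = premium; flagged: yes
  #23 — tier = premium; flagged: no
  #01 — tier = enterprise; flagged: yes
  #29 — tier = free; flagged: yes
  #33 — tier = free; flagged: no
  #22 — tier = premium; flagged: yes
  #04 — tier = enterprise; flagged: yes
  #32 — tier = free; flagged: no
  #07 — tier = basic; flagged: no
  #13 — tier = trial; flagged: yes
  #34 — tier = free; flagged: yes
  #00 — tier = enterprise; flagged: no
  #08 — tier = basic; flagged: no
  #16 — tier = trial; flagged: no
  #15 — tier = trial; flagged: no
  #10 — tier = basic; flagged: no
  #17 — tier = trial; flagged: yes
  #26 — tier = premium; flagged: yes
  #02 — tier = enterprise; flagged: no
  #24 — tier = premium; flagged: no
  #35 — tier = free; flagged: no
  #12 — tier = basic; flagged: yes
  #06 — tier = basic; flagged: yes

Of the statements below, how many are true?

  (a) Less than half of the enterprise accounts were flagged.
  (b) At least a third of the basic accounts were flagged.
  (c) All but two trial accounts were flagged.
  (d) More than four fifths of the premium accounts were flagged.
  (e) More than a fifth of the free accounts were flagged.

3

(a) enterprise: |A| = 5, |A ∩ B| = 2; needs |A ∩ B| < |A ∖ B| — true.
(b) basic: |A| = 8, |A ∩ B| = 2; needs |A ∩ B| / |A| ≥ 1/3 — false.
(c) trial: |A| = 6, |A ∩ B| = 4; needs |A ∖ B| = 2 — true.
(d) premium: |A| = 8, |A ∩ B| = 6; needs |A ∩ B| / |A| > 4/5 — false.
(e) free: |A| = 9, |A ∩ B| = 2; needs |A ∩ B| / |A| > 1/5 — true.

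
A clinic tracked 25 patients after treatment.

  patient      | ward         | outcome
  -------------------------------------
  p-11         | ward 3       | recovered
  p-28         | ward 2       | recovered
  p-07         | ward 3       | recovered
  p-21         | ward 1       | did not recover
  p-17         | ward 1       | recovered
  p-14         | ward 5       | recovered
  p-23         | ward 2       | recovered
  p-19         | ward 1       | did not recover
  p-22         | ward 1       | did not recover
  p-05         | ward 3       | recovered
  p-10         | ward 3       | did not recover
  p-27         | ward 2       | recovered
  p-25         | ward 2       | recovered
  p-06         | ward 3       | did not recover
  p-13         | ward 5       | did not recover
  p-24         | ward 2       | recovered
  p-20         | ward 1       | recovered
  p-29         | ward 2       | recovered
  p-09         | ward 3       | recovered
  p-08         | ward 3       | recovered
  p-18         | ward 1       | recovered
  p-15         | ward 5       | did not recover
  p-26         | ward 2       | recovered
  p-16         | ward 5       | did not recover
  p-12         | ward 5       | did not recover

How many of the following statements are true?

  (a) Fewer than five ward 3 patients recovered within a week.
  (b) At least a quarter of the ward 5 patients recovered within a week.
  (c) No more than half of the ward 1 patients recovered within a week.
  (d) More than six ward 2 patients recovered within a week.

2

(a) ward 3: |A| = 7, |A ∩ B| = 5; needs |A ∩ B| < 5 — false.
(b) ward 5: |A| = 5, |A ∩ B| = 1; needs |A ∩ B| / |A| ≥ 1/4 — false.
(c) ward 1: |A| = 6, |A ∩ B| = 3; needs |A ∩ B| ≤ |A ∖ B| — true.
(d) ward 2: |A| = 7, |A ∩ B| = 7; needs |A ∩ B| > 6 — true.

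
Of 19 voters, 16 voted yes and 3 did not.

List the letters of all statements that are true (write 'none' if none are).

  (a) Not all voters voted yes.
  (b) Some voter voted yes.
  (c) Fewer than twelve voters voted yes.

|A| = 19, |A ∩ B| = 16, |A ∖ B| = 3.
(a) A ⊄ B (|A ∖ B| ≥ 1): holds.
(b) A ∩ B ≠ ∅ (|A ∩ B| ≥ 1): holds.
(c) |A ∩ B| < 12: fails.

(a), (b)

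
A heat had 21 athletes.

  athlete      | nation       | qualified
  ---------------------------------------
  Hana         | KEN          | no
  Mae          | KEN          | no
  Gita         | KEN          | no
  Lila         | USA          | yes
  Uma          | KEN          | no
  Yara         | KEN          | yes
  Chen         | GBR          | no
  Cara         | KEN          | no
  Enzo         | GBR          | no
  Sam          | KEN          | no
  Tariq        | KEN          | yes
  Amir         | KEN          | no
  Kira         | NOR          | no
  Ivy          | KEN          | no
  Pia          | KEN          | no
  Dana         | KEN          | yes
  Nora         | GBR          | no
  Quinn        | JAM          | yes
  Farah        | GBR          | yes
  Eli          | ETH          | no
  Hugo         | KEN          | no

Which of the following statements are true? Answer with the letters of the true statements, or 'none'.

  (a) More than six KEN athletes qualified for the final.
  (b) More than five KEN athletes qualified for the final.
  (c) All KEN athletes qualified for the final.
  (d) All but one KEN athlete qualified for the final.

none

|A| = 13, |A ∩ B| = 3, |A ∖ B| = 10.
(a) |A ∩ B| > 6: fails.
(b) |A ∩ B| > 5: fails.
(c) A ⊆ B, i.e. every element of A is in B (|A ∖ B| = 0): fails.
(d) |A ∖ B| = 1: fails.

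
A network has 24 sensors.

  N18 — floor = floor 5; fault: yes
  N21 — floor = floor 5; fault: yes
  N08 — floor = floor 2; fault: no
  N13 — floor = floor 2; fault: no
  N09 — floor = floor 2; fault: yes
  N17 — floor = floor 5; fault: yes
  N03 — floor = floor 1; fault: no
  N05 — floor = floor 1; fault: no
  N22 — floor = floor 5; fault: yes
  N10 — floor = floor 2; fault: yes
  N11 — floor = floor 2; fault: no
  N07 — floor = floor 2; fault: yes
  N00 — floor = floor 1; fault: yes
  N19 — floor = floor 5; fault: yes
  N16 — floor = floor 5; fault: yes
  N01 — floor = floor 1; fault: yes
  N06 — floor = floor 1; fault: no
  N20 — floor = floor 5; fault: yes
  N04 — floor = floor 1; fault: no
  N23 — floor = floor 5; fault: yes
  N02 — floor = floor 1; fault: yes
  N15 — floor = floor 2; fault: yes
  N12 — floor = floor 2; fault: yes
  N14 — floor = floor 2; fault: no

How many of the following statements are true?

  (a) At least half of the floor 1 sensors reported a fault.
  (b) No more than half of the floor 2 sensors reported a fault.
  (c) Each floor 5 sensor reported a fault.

(a) floor 1: |A| = 7, |A ∩ B| = 3; needs |A ∩ B| ≥ |A ∖ B| — false.
(b) floor 2: |A| = 9, |A ∩ B| = 5; needs |A ∩ B| ≤ |A ∖ B| — false.
(c) floor 5: |A| = 8, |A ∩ B| = 8; needs A ⊆ B, i.e. every element of A is in B (|A ∖ B| = 0) — true.

1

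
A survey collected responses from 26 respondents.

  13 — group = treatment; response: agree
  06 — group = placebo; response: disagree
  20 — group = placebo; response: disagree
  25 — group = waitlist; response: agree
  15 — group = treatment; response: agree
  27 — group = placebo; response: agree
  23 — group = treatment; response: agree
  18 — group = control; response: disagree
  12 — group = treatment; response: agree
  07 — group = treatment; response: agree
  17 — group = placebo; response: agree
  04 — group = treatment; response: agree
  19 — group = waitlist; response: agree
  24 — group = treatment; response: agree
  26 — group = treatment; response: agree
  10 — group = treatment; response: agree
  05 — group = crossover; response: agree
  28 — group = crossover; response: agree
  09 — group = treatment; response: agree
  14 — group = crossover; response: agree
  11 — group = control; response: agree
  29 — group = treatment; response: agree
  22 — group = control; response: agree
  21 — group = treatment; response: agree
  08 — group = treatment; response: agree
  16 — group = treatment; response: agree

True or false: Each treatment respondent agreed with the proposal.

True

'Each treatment respondent agreed with the proposal' holds iff A ⊆ B, i.e. every element of A is in B (|A ∖ B| = 0).
A (the restrictor) = {13, 15, 23, 12, 07, 04, 24, 26, 10, 09, 29, 21, 08, 16}, |A| = 14.
A ∖ B = {}, so |A ∖ B| = 0.
So the statement is true.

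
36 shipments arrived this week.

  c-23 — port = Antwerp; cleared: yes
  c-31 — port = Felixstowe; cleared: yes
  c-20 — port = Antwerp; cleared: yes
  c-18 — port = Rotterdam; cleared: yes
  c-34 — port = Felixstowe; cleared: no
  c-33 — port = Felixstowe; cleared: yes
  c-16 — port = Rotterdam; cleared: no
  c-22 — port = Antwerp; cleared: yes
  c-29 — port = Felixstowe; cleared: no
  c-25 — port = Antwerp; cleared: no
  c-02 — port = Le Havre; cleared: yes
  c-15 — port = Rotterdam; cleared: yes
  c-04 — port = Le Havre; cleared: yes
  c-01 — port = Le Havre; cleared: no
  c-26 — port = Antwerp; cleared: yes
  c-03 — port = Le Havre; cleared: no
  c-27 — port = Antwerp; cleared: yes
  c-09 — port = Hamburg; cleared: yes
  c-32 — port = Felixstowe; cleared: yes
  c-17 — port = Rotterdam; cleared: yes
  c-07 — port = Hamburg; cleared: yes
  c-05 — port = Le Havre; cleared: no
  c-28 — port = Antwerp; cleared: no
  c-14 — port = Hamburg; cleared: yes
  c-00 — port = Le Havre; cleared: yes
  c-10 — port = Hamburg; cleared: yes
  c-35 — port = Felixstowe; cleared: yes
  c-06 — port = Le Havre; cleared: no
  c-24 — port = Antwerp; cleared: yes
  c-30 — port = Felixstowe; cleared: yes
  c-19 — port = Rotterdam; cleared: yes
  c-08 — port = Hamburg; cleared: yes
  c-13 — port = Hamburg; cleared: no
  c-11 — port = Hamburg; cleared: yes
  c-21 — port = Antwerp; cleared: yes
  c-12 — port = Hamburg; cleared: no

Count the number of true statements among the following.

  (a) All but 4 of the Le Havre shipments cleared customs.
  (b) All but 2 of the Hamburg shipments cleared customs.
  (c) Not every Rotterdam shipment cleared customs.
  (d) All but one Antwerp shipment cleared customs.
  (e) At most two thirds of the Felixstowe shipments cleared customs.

(a) Le Havre: |A| = 7, |A ∩ B| = 3; needs |A ∖ B| = 4 — true.
(b) Hamburg: |A| = 8, |A ∩ B| = 6; needs |A ∖ B| = 2 — true.
(c) Rotterdam: |A| = 5, |A ∩ B| = 4; needs A ⊄ B (|A ∖ B| ≥ 1) — true.
(d) Antwerp: |A| = 9, |A ∩ B| = 7; needs |A ∖ B| = 1 — false.
(e) Felixstowe: |A| = 7, |A ∩ B| = 5; needs |A ∩ B| / |A| ≤ 2/3 — false.

3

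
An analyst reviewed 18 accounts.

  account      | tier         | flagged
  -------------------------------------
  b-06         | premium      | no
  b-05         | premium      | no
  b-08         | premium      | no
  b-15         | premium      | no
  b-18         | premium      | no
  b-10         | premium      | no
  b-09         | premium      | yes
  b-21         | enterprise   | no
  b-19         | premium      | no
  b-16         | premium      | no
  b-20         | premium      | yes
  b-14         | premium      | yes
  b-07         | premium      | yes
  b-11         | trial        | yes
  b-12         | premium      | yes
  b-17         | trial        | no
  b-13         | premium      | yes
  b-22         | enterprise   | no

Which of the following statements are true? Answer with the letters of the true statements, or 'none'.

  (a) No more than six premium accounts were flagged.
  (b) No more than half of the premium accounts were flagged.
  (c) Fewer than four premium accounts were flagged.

|A| = 14, |A ∩ B| = 6, |A ∖ B| = 8.
(a) |A ∩ B| ≤ 6: holds.
(b) |A ∩ B| ≤ |A ∖ B|: holds.
(c) |A ∩ B| < 4: fails.

(a), (b)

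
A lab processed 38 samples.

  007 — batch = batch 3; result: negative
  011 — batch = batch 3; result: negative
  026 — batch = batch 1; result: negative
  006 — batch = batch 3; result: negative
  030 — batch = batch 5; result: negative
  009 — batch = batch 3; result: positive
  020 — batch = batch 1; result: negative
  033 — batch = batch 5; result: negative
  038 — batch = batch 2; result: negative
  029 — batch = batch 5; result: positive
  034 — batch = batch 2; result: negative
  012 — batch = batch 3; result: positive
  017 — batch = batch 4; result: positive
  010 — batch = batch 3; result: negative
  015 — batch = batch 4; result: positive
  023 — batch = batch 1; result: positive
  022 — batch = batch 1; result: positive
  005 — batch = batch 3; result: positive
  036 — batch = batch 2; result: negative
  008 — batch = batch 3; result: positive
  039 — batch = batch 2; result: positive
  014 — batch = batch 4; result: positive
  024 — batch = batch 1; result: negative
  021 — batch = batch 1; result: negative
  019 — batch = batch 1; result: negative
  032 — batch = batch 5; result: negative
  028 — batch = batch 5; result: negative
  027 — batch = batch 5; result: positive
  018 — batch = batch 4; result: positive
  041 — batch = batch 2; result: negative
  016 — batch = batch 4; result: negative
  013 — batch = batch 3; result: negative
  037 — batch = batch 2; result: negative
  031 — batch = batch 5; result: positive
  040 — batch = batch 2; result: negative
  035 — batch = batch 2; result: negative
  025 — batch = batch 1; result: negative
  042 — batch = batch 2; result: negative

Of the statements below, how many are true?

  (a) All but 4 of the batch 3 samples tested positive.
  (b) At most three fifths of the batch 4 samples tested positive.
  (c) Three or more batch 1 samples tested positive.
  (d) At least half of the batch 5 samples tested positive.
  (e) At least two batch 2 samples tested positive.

(a) batch 3: |A| = 9, |A ∩ B| = 4; needs |A ∖ B| = 4 — false.
(b) batch 4: |A| = 5, |A ∩ B| = 4; needs |A ∩ B| / |A| ≤ 3/5 — false.
(c) batch 1: |A| = 8, |A ∩ B| = 2; needs |A ∩ B| ≥ 3 — false.
(d) batch 5: |A| = 7, |A ∩ B| = 3; needs |A ∩ B| ≥ |A ∖ B| — false.
(e) batch 2: |A| = 9, |A ∩ B| = 1; needs |A ∩ B| ≥ 2 — false.

0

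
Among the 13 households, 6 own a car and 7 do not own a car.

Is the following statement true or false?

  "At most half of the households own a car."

The determiner here denotes the relation: |A ∩ B| ≤ |A ∖ B|.
|A| = 13, |A ∩ B| = 6, |A ∖ B| = 7.
6 < 7, so the statement is true.

True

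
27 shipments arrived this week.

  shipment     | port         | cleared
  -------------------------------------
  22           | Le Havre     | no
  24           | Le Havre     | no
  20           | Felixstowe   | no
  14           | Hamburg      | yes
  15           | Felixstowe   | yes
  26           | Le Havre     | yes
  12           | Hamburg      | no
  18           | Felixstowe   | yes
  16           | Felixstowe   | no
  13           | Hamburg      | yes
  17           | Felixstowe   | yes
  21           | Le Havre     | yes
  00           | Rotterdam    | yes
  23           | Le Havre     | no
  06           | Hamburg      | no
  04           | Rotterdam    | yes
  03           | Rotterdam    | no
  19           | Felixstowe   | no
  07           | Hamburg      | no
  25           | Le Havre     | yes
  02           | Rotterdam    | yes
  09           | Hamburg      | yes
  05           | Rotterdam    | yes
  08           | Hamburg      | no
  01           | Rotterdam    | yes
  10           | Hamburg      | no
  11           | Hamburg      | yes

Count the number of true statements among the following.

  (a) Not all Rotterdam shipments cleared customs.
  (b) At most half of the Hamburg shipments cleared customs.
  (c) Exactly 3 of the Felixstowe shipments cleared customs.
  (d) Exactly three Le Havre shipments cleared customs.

4

(a) Rotterdam: |A| = 6, |A ∩ B| = 5; needs A ⊄ B (|A ∖ B| ≥ 1) — true.
(b) Hamburg: |A| = 9, |A ∩ B| = 4; needs |A ∩ B| ≤ |A ∖ B| — true.
(c) Felixstowe: |A| = 6, |A ∩ B| = 3; needs |A ∩ B| = 3 — true.
(d) Le Havre: |A| = 6, |A ∩ B| = 3; needs |A ∩ B| = 3 — true.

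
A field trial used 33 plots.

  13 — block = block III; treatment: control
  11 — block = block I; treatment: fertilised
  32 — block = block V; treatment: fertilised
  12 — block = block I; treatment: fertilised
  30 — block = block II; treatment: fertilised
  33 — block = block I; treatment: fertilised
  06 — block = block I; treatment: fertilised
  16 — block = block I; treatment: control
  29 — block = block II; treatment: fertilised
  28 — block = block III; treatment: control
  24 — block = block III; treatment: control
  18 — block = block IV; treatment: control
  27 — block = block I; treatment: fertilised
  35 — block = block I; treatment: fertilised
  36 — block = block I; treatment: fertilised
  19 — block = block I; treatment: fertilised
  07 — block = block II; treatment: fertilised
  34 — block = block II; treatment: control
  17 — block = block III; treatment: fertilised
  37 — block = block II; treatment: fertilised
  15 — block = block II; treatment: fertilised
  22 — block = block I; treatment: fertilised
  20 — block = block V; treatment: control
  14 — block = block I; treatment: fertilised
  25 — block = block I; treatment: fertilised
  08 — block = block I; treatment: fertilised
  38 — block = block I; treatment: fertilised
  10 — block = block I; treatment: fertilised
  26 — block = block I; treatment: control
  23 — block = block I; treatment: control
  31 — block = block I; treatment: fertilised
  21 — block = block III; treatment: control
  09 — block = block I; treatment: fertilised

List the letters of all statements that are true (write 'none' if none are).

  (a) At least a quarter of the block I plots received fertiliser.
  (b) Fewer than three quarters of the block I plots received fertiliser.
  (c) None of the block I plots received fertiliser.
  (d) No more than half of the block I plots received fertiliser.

|A| = 19, |A ∩ B| = 16, |A ∖ B| = 3.
(a) |A ∩ B| / |A| ≥ 1/4: holds.
(b) |A ∩ B| / |A| < 3/4: fails.
(c) A ∩ B = ∅ (|A ∩ B| = 0): fails.
(d) |A ∩ B| ≤ |A ∖ B|: fails.

(a)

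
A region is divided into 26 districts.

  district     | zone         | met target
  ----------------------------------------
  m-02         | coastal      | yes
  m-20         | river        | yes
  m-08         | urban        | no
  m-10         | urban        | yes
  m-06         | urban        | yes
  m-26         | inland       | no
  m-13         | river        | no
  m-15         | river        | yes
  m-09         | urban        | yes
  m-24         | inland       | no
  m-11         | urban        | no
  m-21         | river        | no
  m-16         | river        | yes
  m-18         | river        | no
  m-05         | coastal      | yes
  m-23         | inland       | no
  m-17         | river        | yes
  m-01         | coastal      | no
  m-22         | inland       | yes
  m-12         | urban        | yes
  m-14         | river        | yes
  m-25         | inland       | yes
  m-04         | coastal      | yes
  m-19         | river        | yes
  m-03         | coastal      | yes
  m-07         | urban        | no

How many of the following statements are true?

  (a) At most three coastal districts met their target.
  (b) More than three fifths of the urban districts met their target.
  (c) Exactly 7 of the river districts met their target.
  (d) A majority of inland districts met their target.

0

(a) coastal: |A| = 5, |A ∩ B| = 4; needs |A ∩ B| ≤ 3 — false.
(b) urban: |A| = 7, |A ∩ B| = 4; needs |A ∩ B| / |A| > 3/5 — false.
(c) river: |A| = 9, |A ∩ B| = 6; needs |A ∩ B| = 7 — false.
(d) inland: |A| = 5, |A ∩ B| = 2; needs |A ∩ B| > |A ∖ B| — false.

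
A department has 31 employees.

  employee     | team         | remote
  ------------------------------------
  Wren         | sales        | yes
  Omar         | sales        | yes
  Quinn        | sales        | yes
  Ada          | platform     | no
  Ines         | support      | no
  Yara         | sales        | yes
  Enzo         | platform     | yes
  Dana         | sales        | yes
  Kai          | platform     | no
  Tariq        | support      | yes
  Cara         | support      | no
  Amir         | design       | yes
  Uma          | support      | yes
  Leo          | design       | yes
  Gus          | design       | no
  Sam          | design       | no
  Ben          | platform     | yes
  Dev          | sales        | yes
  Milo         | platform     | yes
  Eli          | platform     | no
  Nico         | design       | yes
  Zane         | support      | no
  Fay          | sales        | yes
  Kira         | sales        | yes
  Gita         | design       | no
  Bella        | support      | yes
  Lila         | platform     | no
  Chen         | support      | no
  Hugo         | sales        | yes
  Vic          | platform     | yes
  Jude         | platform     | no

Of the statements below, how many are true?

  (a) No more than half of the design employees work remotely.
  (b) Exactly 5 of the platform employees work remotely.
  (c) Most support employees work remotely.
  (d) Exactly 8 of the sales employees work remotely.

1

(a) design: |A| = 6, |A ∩ B| = 3; needs |A ∩ B| ≤ |A ∖ B| — true.
(b) platform: |A| = 9, |A ∩ B| = 4; needs |A ∩ B| = 5 — false.
(c) support: |A| = 7, |A ∩ B| = 3; needs |A ∩ B| > |A ∖ B| — false.
(d) sales: |A| = 9, |A ∩ B| = 9; needs |A ∩ B| = 8 — false.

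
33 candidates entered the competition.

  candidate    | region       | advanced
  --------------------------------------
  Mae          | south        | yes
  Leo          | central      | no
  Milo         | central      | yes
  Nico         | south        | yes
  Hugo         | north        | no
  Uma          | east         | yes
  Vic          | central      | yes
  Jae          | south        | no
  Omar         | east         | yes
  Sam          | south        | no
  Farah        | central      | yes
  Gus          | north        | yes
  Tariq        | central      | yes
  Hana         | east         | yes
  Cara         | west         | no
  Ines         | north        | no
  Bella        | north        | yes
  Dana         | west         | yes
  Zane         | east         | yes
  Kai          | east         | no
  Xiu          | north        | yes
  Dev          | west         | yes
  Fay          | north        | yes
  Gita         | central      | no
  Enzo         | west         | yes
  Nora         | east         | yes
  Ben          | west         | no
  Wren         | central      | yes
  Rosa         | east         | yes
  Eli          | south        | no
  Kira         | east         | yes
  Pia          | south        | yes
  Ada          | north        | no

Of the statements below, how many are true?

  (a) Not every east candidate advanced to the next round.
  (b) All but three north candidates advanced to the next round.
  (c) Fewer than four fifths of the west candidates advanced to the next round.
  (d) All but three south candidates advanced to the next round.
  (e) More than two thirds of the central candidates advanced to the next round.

(a) east: |A| = 8, |A ∩ B| = 7; needs A ⊄ B (|A ∖ B| ≥ 1) — true.
(b) north: |A| = 7, |A ∩ B| = 4; needs |A ∖ B| = 3 — true.
(c) west: |A| = 5, |A ∩ B| = 3; needs |A ∩ B| / |A| < 4/5 — true.
(d) south: |A| = 6, |A ∩ B| = 3; needs |A ∖ B| = 3 — true.
(e) central: |A| = 7, |A ∩ B| = 5; needs |A ∩ B| / |A| > 2/3 — true.

5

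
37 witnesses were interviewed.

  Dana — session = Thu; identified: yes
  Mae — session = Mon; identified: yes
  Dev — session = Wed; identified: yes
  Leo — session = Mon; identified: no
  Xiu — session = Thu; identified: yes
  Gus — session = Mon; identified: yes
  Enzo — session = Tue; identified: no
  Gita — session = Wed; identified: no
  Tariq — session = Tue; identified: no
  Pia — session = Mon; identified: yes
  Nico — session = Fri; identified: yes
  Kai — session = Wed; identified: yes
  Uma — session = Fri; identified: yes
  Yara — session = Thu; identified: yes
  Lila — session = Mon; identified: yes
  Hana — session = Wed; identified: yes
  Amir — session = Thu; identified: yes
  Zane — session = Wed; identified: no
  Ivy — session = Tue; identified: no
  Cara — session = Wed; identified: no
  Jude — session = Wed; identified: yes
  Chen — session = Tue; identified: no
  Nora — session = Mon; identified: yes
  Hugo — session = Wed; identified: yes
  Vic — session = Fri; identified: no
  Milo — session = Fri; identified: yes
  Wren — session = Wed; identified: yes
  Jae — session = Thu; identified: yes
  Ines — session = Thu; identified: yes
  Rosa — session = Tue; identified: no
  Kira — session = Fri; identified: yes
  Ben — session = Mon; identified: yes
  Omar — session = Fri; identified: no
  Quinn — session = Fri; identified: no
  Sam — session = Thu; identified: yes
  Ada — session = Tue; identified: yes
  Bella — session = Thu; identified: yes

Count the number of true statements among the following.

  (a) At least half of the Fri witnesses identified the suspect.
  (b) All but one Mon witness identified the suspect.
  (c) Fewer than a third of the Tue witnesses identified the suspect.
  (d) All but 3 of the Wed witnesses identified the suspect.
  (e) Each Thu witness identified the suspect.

(a) Fri: |A| = 7, |A ∩ B| = 4; needs |A ∩ B| ≥ |A ∖ B| — true.
(b) Mon: |A| = 7, |A ∩ B| = 6; needs |A ∖ B| = 1 — true.
(c) Tue: |A| = 6, |A ∩ B| = 1; needs |A ∩ B| / |A| < 1/3 — true.
(d) Wed: |A| = 9, |A ∩ B| = 6; needs |A ∖ B| = 3 — true.
(e) Thu: |A| = 8, |A ∩ B| = 8; needs A ⊆ B, i.e. every element of A is in B (|A ∖ B| = 0) — true.

5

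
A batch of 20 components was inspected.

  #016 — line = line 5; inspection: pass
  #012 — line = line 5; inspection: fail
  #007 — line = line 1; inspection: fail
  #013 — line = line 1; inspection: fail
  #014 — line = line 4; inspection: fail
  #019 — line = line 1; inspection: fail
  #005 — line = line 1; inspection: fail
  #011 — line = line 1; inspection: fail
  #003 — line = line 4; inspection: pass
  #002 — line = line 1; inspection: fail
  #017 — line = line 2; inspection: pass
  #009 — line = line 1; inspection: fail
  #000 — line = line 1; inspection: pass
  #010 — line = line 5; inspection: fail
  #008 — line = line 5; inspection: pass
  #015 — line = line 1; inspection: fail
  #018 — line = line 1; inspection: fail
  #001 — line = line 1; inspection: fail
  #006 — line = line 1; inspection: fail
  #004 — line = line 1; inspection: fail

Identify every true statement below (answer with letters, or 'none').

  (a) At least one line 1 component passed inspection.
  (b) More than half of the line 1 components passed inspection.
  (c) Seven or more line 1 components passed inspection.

|A| = 13, |A ∩ B| = 1, |A ∖ B| = 12.
(a) A ∩ B ≠ ∅ (|A ∩ B| ≥ 1): holds.
(b) |A ∩ B| > |A ∖ B|: fails.
(c) |A ∩ B| ≥ 7: fails.

(a)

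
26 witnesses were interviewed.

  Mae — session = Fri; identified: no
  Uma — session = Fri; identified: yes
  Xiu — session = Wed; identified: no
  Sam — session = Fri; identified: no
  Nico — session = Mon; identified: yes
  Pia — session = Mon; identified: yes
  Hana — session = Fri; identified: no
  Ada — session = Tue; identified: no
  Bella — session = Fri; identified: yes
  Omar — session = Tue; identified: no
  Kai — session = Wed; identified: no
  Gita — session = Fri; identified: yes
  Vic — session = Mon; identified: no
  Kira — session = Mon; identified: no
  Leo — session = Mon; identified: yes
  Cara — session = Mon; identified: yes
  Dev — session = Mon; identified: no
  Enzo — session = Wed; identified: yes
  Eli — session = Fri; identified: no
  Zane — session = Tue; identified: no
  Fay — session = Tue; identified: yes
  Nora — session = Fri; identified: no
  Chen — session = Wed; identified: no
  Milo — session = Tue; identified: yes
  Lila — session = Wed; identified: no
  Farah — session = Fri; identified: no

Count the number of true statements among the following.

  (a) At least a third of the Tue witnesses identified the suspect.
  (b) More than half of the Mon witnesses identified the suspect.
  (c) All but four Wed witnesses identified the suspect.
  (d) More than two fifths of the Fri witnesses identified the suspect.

(a) Tue: |A| = 5, |A ∩ B| = 2; needs |A ∩ B| / |A| ≥ 1/3 — true.
(b) Mon: |A| = 7, |A ∩ B| = 4; needs |A ∩ B| > |A ∖ B| — true.
(c) Wed: |A| = 5, |A ∩ B| = 1; needs |A ∖ B| = 4 — true.
(d) Fri: |A| = 9, |A ∩ B| = 3; needs |A ∩ B| / |A| > 2/5 — false.

3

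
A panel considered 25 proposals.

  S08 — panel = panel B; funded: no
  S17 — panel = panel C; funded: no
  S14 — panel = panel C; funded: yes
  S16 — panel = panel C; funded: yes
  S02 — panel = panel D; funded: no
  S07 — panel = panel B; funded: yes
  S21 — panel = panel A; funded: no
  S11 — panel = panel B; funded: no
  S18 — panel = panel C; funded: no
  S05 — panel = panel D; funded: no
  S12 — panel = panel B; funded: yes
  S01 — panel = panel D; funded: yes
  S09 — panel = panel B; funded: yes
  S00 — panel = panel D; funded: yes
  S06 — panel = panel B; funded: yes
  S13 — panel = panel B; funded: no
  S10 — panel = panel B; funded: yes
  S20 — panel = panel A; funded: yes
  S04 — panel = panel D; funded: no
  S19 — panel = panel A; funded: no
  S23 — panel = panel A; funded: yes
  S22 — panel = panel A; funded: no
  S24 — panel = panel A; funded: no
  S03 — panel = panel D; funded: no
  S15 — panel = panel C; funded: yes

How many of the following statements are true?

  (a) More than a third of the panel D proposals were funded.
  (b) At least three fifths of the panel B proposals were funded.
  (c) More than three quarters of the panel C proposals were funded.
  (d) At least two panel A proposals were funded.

2

(a) panel D: |A| = 6, |A ∩ B| = 2; needs |A ∩ B| / |A| > 1/3 — false.
(b) panel B: |A| = 8, |A ∩ B| = 5; needs |A ∩ B| / |A| ≥ 3/5 — true.
(c) panel C: |A| = 5, |A ∩ B| = 3; needs |A ∩ B| / |A| > 3/4 — false.
(d) panel A: |A| = 6, |A ∩ B| = 2; needs |A ∩ B| ≥ 2 — true.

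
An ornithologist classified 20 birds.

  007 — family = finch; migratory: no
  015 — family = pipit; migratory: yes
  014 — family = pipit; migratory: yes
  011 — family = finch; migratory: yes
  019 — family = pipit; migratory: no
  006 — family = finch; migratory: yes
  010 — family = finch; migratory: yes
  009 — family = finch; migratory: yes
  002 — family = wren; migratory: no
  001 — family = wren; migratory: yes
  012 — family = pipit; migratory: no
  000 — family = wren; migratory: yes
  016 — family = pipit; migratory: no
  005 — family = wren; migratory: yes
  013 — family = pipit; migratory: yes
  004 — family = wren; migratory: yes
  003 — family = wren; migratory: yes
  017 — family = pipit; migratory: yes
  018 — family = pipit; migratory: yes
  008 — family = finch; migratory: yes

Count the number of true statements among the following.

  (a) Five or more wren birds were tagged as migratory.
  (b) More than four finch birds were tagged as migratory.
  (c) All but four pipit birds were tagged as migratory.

2

(a) wren: |A| = 6, |A ∩ B| = 5; needs |A ∩ B| ≥ 5 — true.
(b) finch: |A| = 6, |A ∩ B| = 5; needs |A ∩ B| > 4 — true.
(c) pipit: |A| = 8, |A ∩ B| = 5; needs |A ∖ B| = 4 — false.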